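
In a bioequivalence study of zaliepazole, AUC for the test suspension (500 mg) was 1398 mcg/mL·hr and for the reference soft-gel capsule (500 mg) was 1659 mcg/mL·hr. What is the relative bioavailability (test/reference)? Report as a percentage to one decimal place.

F_rel = 84.3%

F_rel = (AUC_test/D_test) / (AUC_ref/D_ref)
      = (1398/500) / (1659/500)
      = 2.796 / 3.318 = 0.8427 = 84.27%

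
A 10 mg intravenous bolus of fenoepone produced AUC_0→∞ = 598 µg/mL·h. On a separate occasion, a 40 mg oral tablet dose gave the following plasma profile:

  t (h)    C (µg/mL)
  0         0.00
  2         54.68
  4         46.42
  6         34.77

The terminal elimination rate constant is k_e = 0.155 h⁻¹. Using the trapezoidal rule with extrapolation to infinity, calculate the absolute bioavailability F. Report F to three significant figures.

Trapezoidal AUC_0→6 (oral tablet):
  [0→2]: (0.00+54.68)/2 × 2 = 54.68
  [2→4]: (54.68+46.42)/2 × 2 = 101.1
  [4→6]: (46.42+34.77)/2 × 2 = 81.19
  Sum = 236.97 µg/mL·h
Tail: C_last/k_e = 34.77/0.155 = 224.323
AUC_0→∞ (oral tablet) = 236.97 + 224.323 = 461.293 µg/mL·h
F = (AUC_ev/D_ev)/(AUC_iv/D_iv) = (461.293/40)/(598/10) = 11.532325/59.8 = 0.1928

F = 0.193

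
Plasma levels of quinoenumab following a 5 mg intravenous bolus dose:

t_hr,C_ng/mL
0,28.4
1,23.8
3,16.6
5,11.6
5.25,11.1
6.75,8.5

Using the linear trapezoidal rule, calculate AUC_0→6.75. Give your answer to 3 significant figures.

AUC = 112 ng/mL·hr

Trapezoidal AUC_0→6.75:
  [0→1]: (28.4+23.8)/2 × 1 = 26.1
  [1→3]: (23.8+16.6)/2 × 2 = 40.4
  [3→5]: (16.6+11.6)/2 × 2 = 28.2
  [5→5.25]: (11.6+11.1)/2 × 0.25 = 2.8375
  [5.25→6.75]: (11.1+8.5)/2 × 1.5 = 14.7
  Sum = 112.2375 ng/mL·hr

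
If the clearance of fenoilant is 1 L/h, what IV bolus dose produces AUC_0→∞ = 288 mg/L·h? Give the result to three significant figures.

Dose_iv = CL × AUC_0→∞
     = 1 × 288 = 288 mg

Dose = 288 mg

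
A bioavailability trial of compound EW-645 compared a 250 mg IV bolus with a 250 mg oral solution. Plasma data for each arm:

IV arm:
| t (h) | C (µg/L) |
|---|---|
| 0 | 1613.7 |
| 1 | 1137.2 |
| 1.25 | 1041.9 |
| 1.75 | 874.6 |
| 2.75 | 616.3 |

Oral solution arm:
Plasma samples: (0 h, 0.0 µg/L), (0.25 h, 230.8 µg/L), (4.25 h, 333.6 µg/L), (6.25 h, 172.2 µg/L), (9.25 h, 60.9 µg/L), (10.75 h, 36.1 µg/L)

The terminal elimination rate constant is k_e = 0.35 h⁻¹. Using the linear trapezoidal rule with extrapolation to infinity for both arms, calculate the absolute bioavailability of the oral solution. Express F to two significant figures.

Trapezoidal AUC_0→2.75 (IV):
  [0→1]: (1613.7+1137.2)/2 × 1 = 1375.45
  [1→1.25]: (1137.2+1041.9)/2 × 0.25 = 272.3875
  [1.25→1.75]: (1041.9+874.6)/2 × 0.5 = 479.125
  [1.75→2.75]: (874.6+616.3)/2 × 1 = 745.45
  Sum = 2872.4125 µg/L·h
IV tail: 616.3/0.35 = 1760.857; AUC_iv,0→∞ = 2872.4125 + 1760.857 = 4633.2695 µg/L·h
Trapezoidal AUC_0→10.75 (oral solution):
  [0→0.25]: (0.0+230.8)/2 × 0.25 = 28.85
  [0.25→4.25]: (230.8+333.6)/2 × 4 = 1128.8
  [4.25→6.25]: (333.6+172.2)/2 × 2 = 505.8
  [6.25→9.25]: (172.2+60.9)/2 × 3 = 349.65
  [9.25→10.75]: (60.9+36.1)/2 × 1.5 = 72.75
  Sum = 2085.85 µg/L·h
oral solution tail: 36.1/0.35 = 103.143; AUC_ev,0→∞ = 2085.85 + 103.143 = 2188.993 µg/L·h
F = (AUC_ev/D_ev)/(AUC_iv/D_iv) = (2188.993/250)/(4633.2695/250) = 8.755972/18.533078 = 0.4725

F = 0.47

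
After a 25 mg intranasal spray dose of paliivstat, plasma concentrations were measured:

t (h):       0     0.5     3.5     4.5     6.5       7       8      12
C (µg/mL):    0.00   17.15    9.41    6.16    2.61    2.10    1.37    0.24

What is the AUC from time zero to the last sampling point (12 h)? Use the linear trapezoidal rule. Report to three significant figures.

AUC = 66.8 µg/mL·h

Trapezoidal AUC_0→12:
  [0→0.5]: (0.00+17.15)/2 × 0.5 = 4.2875
  [0.5→3.5]: (17.15+9.41)/2 × 3 = 39.84
  [3.5→4.5]: (9.41+6.16)/2 × 1 = 7.785
  [4.5→6.5]: (6.16+2.61)/2 × 2 = 8.77
  [6.5→7]: (2.61+2.10)/2 × 0.5 = 1.1775
  [7→8]: (2.10+1.37)/2 × 1 = 1.735
  [8→12]: (1.37+0.24)/2 × 4 = 3.22
  Sum = 66.815 µg/mL·h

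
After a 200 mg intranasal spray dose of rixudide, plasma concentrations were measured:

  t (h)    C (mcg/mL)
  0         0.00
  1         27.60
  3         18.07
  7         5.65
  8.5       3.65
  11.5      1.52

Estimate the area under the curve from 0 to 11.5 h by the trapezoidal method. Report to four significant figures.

Trapezoidal AUC_0→11.5:
  [0→1]: (0.00+27.60)/2 × 1 = 13.8
  [1→3]: (27.60+18.07)/2 × 2 = 45.67
  [3→7]: (18.07+5.65)/2 × 4 = 47.44
  [7→8.5]: (5.65+3.65)/2 × 1.5 = 6.975
  [8.5→11.5]: (3.65+1.52)/2 × 3 = 7.755
  Sum = 121.64 mcg/mL·h

AUC = 121.6 mcg/mL·h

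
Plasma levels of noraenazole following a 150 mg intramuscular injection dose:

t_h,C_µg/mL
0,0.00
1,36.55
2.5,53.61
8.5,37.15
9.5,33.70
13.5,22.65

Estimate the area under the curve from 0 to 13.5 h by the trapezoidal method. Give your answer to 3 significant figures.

Trapezoidal AUC_0→13.5:
  [0→1]: (0.00+36.55)/2 × 1 = 18.275
  [1→2.5]: (36.55+53.61)/2 × 1.5 = 67.62
  [2.5→8.5]: (53.61+37.15)/2 × 6 = 272.28
  [8.5→9.5]: (37.15+33.70)/2 × 1 = 35.425
  [9.5→13.5]: (33.70+22.65)/2 × 4 = 112.7
  Sum = 506.3 µg/mL·h

AUC = 506 µg/mL·h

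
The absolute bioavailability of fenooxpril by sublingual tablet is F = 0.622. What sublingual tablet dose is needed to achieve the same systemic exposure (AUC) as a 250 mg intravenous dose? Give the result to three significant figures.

D_sublingual = 402 mg

For equal systemic exposure: F × D_ev = D_iv
D_ev = D_iv / F = 250 / 0.622 = 401.929 mg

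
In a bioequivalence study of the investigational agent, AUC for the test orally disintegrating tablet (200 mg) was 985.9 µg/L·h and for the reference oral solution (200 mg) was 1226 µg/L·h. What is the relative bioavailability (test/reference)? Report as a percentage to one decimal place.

F_rel = 80.4%

F_rel = (AUC_test/D_test) / (AUC_ref/D_ref)
      = (985.9/200) / (1226/200)
      = 4.9295 / 6.13 = 0.8042 = 80.42%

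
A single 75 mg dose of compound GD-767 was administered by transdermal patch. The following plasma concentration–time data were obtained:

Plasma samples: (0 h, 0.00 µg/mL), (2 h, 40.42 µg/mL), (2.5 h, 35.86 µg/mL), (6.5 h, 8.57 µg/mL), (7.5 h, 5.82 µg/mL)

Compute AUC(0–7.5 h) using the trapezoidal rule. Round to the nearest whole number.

AUC = 156 µg/mL·h

Trapezoidal AUC_0→7.5:
  [0→2]: (0.00+40.42)/2 × 2 = 40.42
  [2→2.5]: (40.42+35.86)/2 × 0.5 = 19.07
  [2.5→6.5]: (35.86+8.57)/2 × 4 = 88.86
  [6.5→7.5]: (8.57+5.82)/2 × 1 = 7.195
  Sum = 155.545 µg/mL·h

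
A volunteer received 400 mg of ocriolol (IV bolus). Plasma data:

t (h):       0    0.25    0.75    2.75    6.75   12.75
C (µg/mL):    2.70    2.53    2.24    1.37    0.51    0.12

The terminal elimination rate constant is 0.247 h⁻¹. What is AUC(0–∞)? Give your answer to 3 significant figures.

AUC = 11.6 µg/mL·h

Trapezoidal AUC_0→12.75:
  [0→0.25]: (2.70+2.53)/2 × 0.25 = 0.65375
  [0.25→0.75]: (2.53+2.24)/2 × 0.5 = 1.1925
  [0.75→2.75]: (2.24+1.37)/2 × 2 = 3.61
  [2.75→6.75]: (1.37+0.51)/2 × 4 = 3.76
  [6.75→12.75]: (0.51+0.12)/2 × 6 = 1.89
  Sum = 11.10625 µg/mL·h
Extrapolated tail: C_last / k_e = 0.12 / 0.247 = 0.486
AUC_0→∞ = 11.10625 + 0.486 = 11.59225 µg/mL·h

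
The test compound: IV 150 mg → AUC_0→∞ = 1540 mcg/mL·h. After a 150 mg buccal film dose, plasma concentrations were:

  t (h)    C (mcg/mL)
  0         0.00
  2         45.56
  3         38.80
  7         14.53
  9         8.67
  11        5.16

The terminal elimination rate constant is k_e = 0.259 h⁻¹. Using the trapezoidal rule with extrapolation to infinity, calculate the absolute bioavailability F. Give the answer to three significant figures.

F = 0.163

Trapezoidal AUC_0→11 (buccal film):
  [0→2]: (0.00+45.56)/2 × 2 = 45.56
  [2→3]: (45.56+38.80)/2 × 1 = 42.18
  [3→7]: (38.80+14.53)/2 × 4 = 106.66
  [7→9]: (14.53+8.67)/2 × 2 = 23.2
  [9→11]: (8.67+5.16)/2 × 2 = 13.83
  Sum = 231.43 mcg/mL·h
Tail: C_last/k_e = 5.16/0.259 = 19.923
AUC_0→∞ (buccal film) = 231.43 + 19.923 = 251.353 mcg/mL·h
F = (AUC_ev/D_ev)/(AUC_iv/D_iv) = (251.353/150)/(1540/150) = 1.67569/10.2667 = 0.1632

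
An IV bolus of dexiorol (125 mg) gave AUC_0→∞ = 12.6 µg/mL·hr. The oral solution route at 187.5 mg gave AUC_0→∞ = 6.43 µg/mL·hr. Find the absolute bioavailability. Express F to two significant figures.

F = (AUC_ev / D_ev) / (AUC_iv / D_iv)
  = (6.43/187.5) / (12.6/125)
  = 0.0342933 / 0.1008 = 0.3402

F = 0.34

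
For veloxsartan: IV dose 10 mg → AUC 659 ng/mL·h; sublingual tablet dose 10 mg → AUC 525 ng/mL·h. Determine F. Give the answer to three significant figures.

F = (AUC_ev / D_ev) / (AUC_iv / D_iv)
  = (525/10) / (659/10)
  = 52.5 / 65.9 = 0.7967

F = 0.797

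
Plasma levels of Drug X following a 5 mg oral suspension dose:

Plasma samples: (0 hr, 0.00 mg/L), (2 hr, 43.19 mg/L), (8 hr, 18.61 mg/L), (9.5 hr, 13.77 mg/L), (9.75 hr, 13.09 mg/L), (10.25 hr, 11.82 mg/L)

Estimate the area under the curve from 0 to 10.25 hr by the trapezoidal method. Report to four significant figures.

AUC = 262.5 mg/L·hr

Trapezoidal AUC_0→10.25:
  [0→2]: (0.00+43.19)/2 × 2 = 43.19
  [2→8]: (43.19+18.61)/2 × 6 = 185.4
  [8→9.5]: (18.61+13.77)/2 × 1.5 = 24.285
  [9.5→9.75]: (13.77+13.09)/2 × 0.25 = 3.3575
  [9.75→10.25]: (13.09+11.82)/2 × 0.5 = 6.2275
  Sum = 262.46 mg/L·hr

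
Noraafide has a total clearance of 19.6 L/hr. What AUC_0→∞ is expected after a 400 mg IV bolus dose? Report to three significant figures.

AUC_0→∞ = Dose_iv / CL
        = 400 / 19.6 = 20.4082 mg/L·hr

AUC = 20.4 mg/L·hr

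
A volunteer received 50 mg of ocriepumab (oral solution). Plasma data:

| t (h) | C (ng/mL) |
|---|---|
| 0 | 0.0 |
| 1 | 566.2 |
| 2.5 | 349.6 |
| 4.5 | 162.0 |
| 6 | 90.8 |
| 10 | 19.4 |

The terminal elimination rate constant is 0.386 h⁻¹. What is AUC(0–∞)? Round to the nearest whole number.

AUC = 1942 ng/mL·h

Trapezoidal AUC_0→10:
  [0→1]: (0.0+566.2)/2 × 1 = 283.1
  [1→2.5]: (566.2+349.6)/2 × 1.5 = 686.85
  [2.5→4.5]: (349.6+162.0)/2 × 2 = 511.6
  [4.5→6]: (162.0+90.8)/2 × 1.5 = 189.6
  [6→10]: (90.8+19.4)/2 × 4 = 220.4
  Sum = 1891.55 ng/mL·h
Extrapolated tail: C_last / k_e = 19.4 / 0.386 = 50.259
AUC_0→∞ = 1891.55 + 50.259 = 1941.809 ng/mL·h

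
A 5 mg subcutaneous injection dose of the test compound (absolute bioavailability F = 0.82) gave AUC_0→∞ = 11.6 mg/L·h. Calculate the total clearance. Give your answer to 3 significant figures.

CL = 0.353 L/h

CL = F × Dose / AUC_0→∞
   = 0.82 × 5 / 11.6 = 0.353448 L/h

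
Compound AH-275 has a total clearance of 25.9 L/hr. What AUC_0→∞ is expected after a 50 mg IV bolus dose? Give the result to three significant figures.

AUC_0→∞ = Dose_iv / CL
        = 50 / 25.9 = 1.9305 mg/L·hr

AUC = 1.93 mg/L·hr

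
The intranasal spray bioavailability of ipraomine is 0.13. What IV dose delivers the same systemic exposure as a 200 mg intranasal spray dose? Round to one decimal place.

Systemic exposure from an extravascular dose = F × D_ev, so the equivalent IV dose is F × D_ev.
D_iv = F × D_ev = 0.13 × 200 = 26 mg

D_iv = 26.0 mg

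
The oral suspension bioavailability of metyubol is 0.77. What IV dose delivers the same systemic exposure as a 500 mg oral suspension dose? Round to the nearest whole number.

Systemic exposure from an extravascular dose = F × D_ev, so the equivalent IV dose is F × D_ev.
D_iv = F × D_ev = 0.77 × 500 = 385 mg

D_iv = 385 mg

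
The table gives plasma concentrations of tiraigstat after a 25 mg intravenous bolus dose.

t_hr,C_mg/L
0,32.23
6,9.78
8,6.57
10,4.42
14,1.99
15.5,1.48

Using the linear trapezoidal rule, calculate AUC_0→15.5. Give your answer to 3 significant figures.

Trapezoidal AUC_0→15.5:
  [0→6]: (32.23+9.78)/2 × 6 = 126.03
  [6→8]: (9.78+6.57)/2 × 2 = 16.35
  [8→10]: (6.57+4.42)/2 × 2 = 10.99
  [10→14]: (4.42+1.99)/2 × 4 = 12.82
  [14→15.5]: (1.99+1.48)/2 × 1.5 = 2.6025
  Sum = 168.7925 mg/L·hr

AUC = 169 mg/L·hr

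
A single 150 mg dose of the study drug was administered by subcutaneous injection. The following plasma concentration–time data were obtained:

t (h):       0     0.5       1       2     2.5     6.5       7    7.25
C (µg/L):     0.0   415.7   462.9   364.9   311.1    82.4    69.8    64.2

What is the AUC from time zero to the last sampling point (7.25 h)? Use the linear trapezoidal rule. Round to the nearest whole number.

AUC = 1748 µg/L·h

Trapezoidal AUC_0→7.25:
  [0→0.5]: (0.0+415.7)/2 × 0.5 = 103.925
  [0.5→1]: (415.7+462.9)/2 × 0.5 = 219.65
  [1→2]: (462.9+364.9)/2 × 1 = 413.9
  [2→2.5]: (364.9+311.1)/2 × 0.5 = 169.0
  [2.5→6.5]: (311.1+82.4)/2 × 4 = 787.0
  [6.5→7]: (82.4+69.8)/2 × 0.5 = 38.05
  [7→7.25]: (69.8+64.2)/2 × 0.25 = 16.75
  Sum = 1748.275 µg/L·h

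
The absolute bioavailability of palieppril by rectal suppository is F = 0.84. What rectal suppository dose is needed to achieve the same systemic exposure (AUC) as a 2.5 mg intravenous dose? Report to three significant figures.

D_rectal = 2.98 mg

For equal systemic exposure: F × D_ev = D_iv
D_ev = D_iv / F = 2.5 / 0.84 = 2.97619 mg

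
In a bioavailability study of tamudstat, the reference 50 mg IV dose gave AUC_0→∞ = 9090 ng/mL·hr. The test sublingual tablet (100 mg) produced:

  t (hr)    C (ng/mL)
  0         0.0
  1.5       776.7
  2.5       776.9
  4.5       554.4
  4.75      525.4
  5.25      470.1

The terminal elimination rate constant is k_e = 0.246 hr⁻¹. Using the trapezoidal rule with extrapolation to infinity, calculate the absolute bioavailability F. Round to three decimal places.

Trapezoidal AUC_0→5.25 (sublingual tablet):
  [0→1.5]: (0.0+776.7)/2 × 1.5 = 582.525
  [1.5→2.5]: (776.7+776.9)/2 × 1 = 776.8
  [2.5→4.5]: (776.9+554.4)/2 × 2 = 1331.3
  [4.5→4.75]: (554.4+525.4)/2 × 0.25 = 134.975
  [4.75→5.25]: (525.4+470.1)/2 × 0.5 = 248.875
  Sum = 3074.475 ng/mL·hr
Tail: C_last/k_e = 470.1/0.246 = 1910.976
AUC_0→∞ (sublingual tablet) = 3074.475 + 1910.976 = 4985.451 ng/mL·hr
F = (AUC_ev/D_ev)/(AUC_iv/D_iv) = (4985.451/100)/(9090/50) = 49.85451/181.8 = 0.2742

F = 0.274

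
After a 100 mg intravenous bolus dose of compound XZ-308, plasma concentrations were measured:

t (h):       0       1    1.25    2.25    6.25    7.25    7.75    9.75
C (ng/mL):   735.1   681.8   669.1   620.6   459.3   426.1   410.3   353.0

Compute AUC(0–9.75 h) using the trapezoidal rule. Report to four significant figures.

Trapezoidal AUC_0→9.75:
  [0→1]: (735.1+681.8)/2 × 1 = 708.45
  [1→1.25]: (681.8+669.1)/2 × 0.25 = 168.8625
  [1.25→2.25]: (669.1+620.6)/2 × 1 = 644.85
  [2.25→6.25]: (620.6+459.3)/2 × 4 = 2159.8
  [6.25→7.25]: (459.3+426.1)/2 × 1 = 442.7
  [7.25→7.75]: (426.1+410.3)/2 × 0.5 = 209.1
  [7.75→9.75]: (410.3+353.0)/2 × 2 = 763.3
  Sum = 5097.0625 ng/mL·h

AUC = 5097 ng/mL·h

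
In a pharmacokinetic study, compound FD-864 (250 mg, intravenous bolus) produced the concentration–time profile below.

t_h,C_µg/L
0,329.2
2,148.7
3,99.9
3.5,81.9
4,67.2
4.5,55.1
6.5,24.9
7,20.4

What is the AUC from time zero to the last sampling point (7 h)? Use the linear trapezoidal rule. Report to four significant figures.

AUC = 806.8 µg/L·h

Trapezoidal AUC_0→7:
  [0→2]: (329.2+148.7)/2 × 2 = 477.9
  [2→3]: (148.7+99.9)/2 × 1 = 124.3
  [3→3.5]: (99.9+81.9)/2 × 0.5 = 45.45
  [3.5→4]: (81.9+67.2)/2 × 0.5 = 37.275
  [4→4.5]: (67.2+55.1)/2 × 0.5 = 30.575
  [4.5→6.5]: (55.1+24.9)/2 × 2 = 80.0
  [6.5→7]: (24.9+20.4)/2 × 0.5 = 11.325
  Sum = 806.825 µg/L·h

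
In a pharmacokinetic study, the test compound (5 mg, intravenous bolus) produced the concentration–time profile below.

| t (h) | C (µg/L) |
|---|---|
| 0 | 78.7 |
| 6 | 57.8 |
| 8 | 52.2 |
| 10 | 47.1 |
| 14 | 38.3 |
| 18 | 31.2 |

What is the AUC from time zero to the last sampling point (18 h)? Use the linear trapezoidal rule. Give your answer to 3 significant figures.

Trapezoidal AUC_0→18:
  [0→6]: (78.7+57.8)/2 × 6 = 409.5
  [6→8]: (57.8+52.2)/2 × 2 = 110.0
  [8→10]: (52.2+47.1)/2 × 2 = 99.3
  [10→14]: (47.1+38.3)/2 × 4 = 170.8
  [14→18]: (38.3+31.2)/2 × 4 = 139.0
  Sum = 928.6 µg/L·h

AUC = 929 µg/L·h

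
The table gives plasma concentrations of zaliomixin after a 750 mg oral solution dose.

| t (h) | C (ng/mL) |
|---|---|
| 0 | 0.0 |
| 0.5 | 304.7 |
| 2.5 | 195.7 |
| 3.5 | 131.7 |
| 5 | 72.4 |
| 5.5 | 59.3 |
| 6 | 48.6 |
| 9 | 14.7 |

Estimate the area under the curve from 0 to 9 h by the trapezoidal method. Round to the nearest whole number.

AUC = 1048 ng/mL·h

Trapezoidal AUC_0→9:
  [0→0.5]: (0.0+304.7)/2 × 0.5 = 76.175
  [0.5→2.5]: (304.7+195.7)/2 × 2 = 500.4
  [2.5→3.5]: (195.7+131.7)/2 × 1 = 163.7
  [3.5→5]: (131.7+72.4)/2 × 1.5 = 153.075
  [5→5.5]: (72.4+59.3)/2 × 0.5 = 32.925
  [5.5→6]: (59.3+48.6)/2 × 0.5 = 26.975
  [6→9]: (48.6+14.7)/2 × 3 = 94.95
  Sum = 1048.2 ng/mL·h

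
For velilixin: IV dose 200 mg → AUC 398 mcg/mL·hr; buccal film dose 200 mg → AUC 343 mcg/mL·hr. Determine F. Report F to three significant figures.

F = 0.862

F = (AUC_ev / D_ev) / (AUC_iv / D_iv)
  = (343/200) / (398/200)
  = 1.715 / 1.99 = 0.8618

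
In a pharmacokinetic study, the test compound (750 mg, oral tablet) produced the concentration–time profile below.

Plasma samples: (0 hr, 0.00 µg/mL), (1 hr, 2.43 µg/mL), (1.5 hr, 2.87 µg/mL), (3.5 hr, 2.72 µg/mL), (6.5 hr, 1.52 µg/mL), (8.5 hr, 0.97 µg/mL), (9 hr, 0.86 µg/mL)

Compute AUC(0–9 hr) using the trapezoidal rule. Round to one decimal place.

Trapezoidal AUC_0→9:
  [0→1]: (0.00+2.43)/2 × 1 = 1.215
  [1→1.5]: (2.43+2.87)/2 × 0.5 = 1.325
  [1.5→3.5]: (2.87+2.72)/2 × 2 = 5.59
  [3.5→6.5]: (2.72+1.52)/2 × 3 = 6.36
  [6.5→8.5]: (1.52+0.97)/2 × 2 = 2.49
  [8.5→9]: (0.97+0.86)/2 × 0.5 = 0.4575
  Sum = 17.4375 µg/mL·hr

AUC = 17.4 µg/mL·hr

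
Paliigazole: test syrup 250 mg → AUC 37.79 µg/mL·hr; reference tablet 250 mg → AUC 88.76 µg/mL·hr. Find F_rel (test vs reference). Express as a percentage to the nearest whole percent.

F_rel = (AUC_test/D_test) / (AUC_ref/D_ref)
      = (37.79/250) / (88.76/250)
      = 0.15116 / 0.35504 = 0.4258 = 42.58%

F_rel = 43%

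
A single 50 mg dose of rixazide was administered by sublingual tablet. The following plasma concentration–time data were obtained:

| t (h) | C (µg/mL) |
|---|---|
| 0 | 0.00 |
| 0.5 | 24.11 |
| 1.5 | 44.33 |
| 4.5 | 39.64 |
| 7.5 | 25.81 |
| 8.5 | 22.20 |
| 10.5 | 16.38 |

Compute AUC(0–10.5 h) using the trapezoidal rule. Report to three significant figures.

Trapezoidal AUC_0→10.5:
  [0→0.5]: (0.00+24.11)/2 × 0.5 = 6.0275
  [0.5→1.5]: (24.11+44.33)/2 × 1 = 34.22
  [1.5→4.5]: (44.33+39.64)/2 × 3 = 125.955
  [4.5→7.5]: (39.64+25.81)/2 × 3 = 98.175
  [7.5→8.5]: (25.81+22.20)/2 × 1 = 24.005
  [8.5→10.5]: (22.20+16.38)/2 × 2 = 38.58
  Sum = 326.9625 µg/mL·h

AUC = 327 µg/mL·h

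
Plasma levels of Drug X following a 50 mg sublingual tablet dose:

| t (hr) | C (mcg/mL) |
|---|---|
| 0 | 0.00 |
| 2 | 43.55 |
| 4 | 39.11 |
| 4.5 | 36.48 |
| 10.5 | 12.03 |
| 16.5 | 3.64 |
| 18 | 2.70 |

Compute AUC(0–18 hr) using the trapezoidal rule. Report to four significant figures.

Trapezoidal AUC_0→18:
  [0→2]: (0.00+43.55)/2 × 2 = 43.55
  [2→4]: (43.55+39.11)/2 × 2 = 82.66
  [4→4.5]: (39.11+36.48)/2 × 0.5 = 18.8975
  [4.5→10.5]: (36.48+12.03)/2 × 6 = 145.53
  [10.5→16.5]: (12.03+3.64)/2 × 6 = 47.01
  [16.5→18]: (3.64+2.70)/2 × 1.5 = 4.755
  Sum = 342.4025 mcg/mL·hr

AUC = 342.4 mcg/mL·hr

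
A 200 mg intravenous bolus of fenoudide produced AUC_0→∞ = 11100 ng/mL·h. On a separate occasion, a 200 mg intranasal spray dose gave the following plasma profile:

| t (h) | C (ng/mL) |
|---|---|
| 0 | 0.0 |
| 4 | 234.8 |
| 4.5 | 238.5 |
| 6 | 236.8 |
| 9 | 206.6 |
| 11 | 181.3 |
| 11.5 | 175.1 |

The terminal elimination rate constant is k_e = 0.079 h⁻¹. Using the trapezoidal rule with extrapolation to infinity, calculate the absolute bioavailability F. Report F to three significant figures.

Trapezoidal AUC_0→11.5 (intranasal spray):
  [0→4]: (0.0+234.8)/2 × 4 = 469.6
  [4→4.5]: (234.8+238.5)/2 × 0.5 = 118.325
  [4.5→6]: (238.5+236.8)/2 × 1.5 = 356.475
  [6→9]: (236.8+206.6)/2 × 3 = 665.1
  [9→11]: (206.6+181.3)/2 × 2 = 387.9
  [11→11.5]: (181.3+175.1)/2 × 0.5 = 89.1
  Sum = 2086.5 ng/mL·h
Tail: C_last/k_e = 175.1/0.079 = 2216.456
AUC_0→∞ (intranasal spray) = 2086.5 + 2216.456 = 4302.956 ng/mL·h
F = (AUC_ev/D_ev)/(AUC_iv/D_iv) = (4302.956/200)/(11100/200) = 21.51478/55.5 = 0.3877

F = 0.388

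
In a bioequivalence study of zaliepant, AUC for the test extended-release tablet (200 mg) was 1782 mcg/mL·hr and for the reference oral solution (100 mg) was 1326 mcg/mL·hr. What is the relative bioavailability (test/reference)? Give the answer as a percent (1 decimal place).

F_rel = 67.2%

F_rel = (AUC_test/D_test) / (AUC_ref/D_ref)
      = (1782/200) / (1326/100)
      = 8.91 / 13.26 = 0.6719 = 67.19%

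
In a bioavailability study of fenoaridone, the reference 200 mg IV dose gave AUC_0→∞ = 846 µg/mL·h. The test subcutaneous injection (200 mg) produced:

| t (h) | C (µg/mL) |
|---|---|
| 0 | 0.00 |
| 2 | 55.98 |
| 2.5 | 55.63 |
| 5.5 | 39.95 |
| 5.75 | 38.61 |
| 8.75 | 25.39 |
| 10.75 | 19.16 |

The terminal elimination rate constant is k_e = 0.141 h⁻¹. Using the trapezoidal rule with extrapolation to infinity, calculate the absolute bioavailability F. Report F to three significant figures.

F = 0.607

Trapezoidal AUC_0→10.75 (subcutaneous injection):
  [0→2]: (0.00+55.98)/2 × 2 = 55.98
  [2→2.5]: (55.98+55.63)/2 × 0.5 = 27.9025
  [2.5→5.5]: (55.63+39.95)/2 × 3 = 143.37
  [5.5→5.75]: (39.95+38.61)/2 × 0.25 = 9.82
  [5.75→8.75]: (38.61+25.39)/2 × 3 = 96.0
  [8.75→10.75]: (25.39+19.16)/2 × 2 = 44.55
  Sum = 377.6225 µg/mL·h
Tail: C_last/k_e = 19.16/0.141 = 135.887
AUC_0→∞ (subcutaneous injection) = 377.6225 + 135.887 = 513.5095 µg/mL·h
F = (AUC_ev/D_ev)/(AUC_iv/D_iv) = (513.5095/200)/(846/200) = 2.5675475/4.23 = 0.6070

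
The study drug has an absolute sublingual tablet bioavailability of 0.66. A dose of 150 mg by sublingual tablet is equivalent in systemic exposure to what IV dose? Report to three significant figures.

D_iv = 99.0 mg

Systemic exposure from an extravascular dose = F × D_ev, so the equivalent IV dose is F × D_ev.
D_iv = F × D_ev = 0.66 × 150 = 99 mg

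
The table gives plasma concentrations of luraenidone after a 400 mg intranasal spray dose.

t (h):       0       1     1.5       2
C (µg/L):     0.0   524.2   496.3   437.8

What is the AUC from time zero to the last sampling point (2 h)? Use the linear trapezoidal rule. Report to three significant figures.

Trapezoidal AUC_0→2:
  [0→1]: (0.0+524.2)/2 × 1 = 262.1
  [1→1.5]: (524.2+496.3)/2 × 0.5 = 255.125
  [1.5→2]: (496.3+437.8)/2 × 0.5 = 233.525
  Sum = 750.75 µg/L·h

AUC = 751 µg/L·h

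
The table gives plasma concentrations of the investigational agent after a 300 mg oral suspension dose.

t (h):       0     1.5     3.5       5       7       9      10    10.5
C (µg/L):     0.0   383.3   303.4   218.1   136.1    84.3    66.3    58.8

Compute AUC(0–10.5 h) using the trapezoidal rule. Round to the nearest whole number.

AUC = 2046 µg/L·h

Trapezoidal AUC_0→10.5:
  [0→1.5]: (0.0+383.3)/2 × 1.5 = 287.475
  [1.5→3.5]: (383.3+303.4)/2 × 2 = 686.7
  [3.5→5]: (303.4+218.1)/2 × 1.5 = 391.125
  [5→7]: (218.1+136.1)/2 × 2 = 354.2
  [7→9]: (136.1+84.3)/2 × 2 = 220.4
  [9→10]: (84.3+66.3)/2 × 1 = 75.3
  [10→10.5]: (66.3+58.8)/2 × 0.5 = 31.275
  Sum = 2046.475 µg/L·h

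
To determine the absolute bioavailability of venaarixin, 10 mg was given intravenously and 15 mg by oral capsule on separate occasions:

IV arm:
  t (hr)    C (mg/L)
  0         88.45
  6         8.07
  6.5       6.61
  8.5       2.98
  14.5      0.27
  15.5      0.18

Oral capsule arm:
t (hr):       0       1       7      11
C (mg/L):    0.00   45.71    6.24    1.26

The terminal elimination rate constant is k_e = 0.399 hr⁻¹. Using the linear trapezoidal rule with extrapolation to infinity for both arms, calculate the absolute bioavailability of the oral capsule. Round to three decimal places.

Trapezoidal AUC_0→15.5 (IV):
  [0→6]: (88.45+8.07)/2 × 6 = 289.56
  [6→6.5]: (8.07+6.61)/2 × 0.5 = 3.67
  [6.5→8.5]: (6.61+2.98)/2 × 2 = 9.59
  [8.5→14.5]: (2.98+0.27)/2 × 6 = 9.75
  [14.5→15.5]: (0.27+0.18)/2 × 1 = 0.225
  Sum = 312.795 mg/L·hr
IV tail: 0.18/0.399 = 0.451; AUC_iv,0→∞ = 312.795 + 0.451 = 313.246 mg/L·hr
Trapezoidal AUC_0→11 (oral capsule):
  [0→1]: (0.00+45.71)/2 × 1 = 22.855
  [1→7]: (45.71+6.24)/2 × 6 = 155.85
  [7→11]: (6.24+1.26)/2 × 4 = 15.0
  Sum = 193.705 mg/L·hr
oral capsule tail: 1.26/0.399 = 3.158; AUC_ev,0→∞ = 193.705 + 3.158 = 196.863 mg/L·hr
F = (AUC_ev/D_ev)/(AUC_iv/D_iv) = (196.863/15)/(313.246/10) = 13.1242/31.3246 = 0.4190

F = 0.419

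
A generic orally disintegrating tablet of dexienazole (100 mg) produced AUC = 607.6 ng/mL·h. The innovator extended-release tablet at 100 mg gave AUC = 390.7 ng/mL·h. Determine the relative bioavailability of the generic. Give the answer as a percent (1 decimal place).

F_rel = (AUC_test/D_test) / (AUC_ref/D_ref)
      = (607.6/100) / (390.7/100)
      = 6.076 / 3.907 = 1.5552 = 155.52%

F_rel = 155.5%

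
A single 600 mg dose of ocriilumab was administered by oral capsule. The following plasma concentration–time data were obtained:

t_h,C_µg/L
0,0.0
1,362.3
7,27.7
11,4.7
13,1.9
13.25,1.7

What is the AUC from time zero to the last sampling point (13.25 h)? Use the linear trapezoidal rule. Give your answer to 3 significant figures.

AUC = 1420 µg/L·h

Trapezoidal AUC_0→13.25:
  [0→1]: (0.0+362.3)/2 × 1 = 181.15
  [1→7]: (362.3+27.7)/2 × 6 = 1170.0
  [7→11]: (27.7+4.7)/2 × 4 = 64.8
  [11→13]: (4.7+1.9)/2 × 2 = 6.6
  [13→13.25]: (1.9+1.7)/2 × 0.25 = 0.45
  Sum = 1423.0 µg/L·h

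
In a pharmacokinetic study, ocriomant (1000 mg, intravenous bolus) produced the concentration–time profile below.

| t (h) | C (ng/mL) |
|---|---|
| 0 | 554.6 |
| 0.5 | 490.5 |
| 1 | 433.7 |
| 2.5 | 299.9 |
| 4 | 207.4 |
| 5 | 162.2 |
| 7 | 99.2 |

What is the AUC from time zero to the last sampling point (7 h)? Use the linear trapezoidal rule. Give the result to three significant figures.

AUC = 1870 ng/mL·h

Trapezoidal AUC_0→7:
  [0→0.5]: (554.6+490.5)/2 × 0.5 = 261.275
  [0.5→1]: (490.5+433.7)/2 × 0.5 = 231.05
  [1→2.5]: (433.7+299.9)/2 × 1.5 = 550.2
  [2.5→4]: (299.9+207.4)/2 × 1.5 = 380.475
  [4→5]: (207.4+162.2)/2 × 1 = 184.8
  [5→7]: (162.2+99.2)/2 × 2 = 261.4
  Sum = 1869.2 ng/mL·h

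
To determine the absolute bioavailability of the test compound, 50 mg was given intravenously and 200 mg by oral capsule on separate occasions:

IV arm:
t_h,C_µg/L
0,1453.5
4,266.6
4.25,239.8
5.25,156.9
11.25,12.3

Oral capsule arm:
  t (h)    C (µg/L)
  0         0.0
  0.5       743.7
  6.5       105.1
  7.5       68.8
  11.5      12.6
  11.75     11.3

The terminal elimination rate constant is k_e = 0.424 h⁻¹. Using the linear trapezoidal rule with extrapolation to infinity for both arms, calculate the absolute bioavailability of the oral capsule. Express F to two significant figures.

Trapezoidal AUC_0→11.25 (IV):
  [0→4]: (1453.5+266.6)/2 × 4 = 3440.2
  [4→4.25]: (266.6+239.8)/2 × 0.25 = 63.3
  [4.25→5.25]: (239.8+156.9)/2 × 1 = 198.35
  [5.25→11.25]: (156.9+12.3)/2 × 6 = 507.6
  Sum = 4209.45 µg/L·h
IV tail: 12.3/0.424 = 29.009; AUC_iv,0→∞ = 4209.45 + 29.009 = 4238.459 µg/L·h
Trapezoidal AUC_0→11.75 (oral capsule):
  [0→0.5]: (0.0+743.7)/2 × 0.5 = 185.925
  [0.5→6.5]: (743.7+105.1)/2 × 6 = 2546.4
  [6.5→7.5]: (105.1+68.8)/2 × 1 = 86.95
  [7.5→11.5]: (68.8+12.6)/2 × 4 = 162.8
  [11.5→11.75]: (12.6+11.3)/2 × 0.25 = 2.9875
  Sum = 2985.0625 µg/L·h
oral capsule tail: 11.3/0.424 = 26.651; AUC_ev,0→∞ = 2985.0625 + 26.651 = 3011.7135 µg/L·h
F = (AUC_ev/D_ev)/(AUC_iv/D_iv) = (3011.7135/200)/(4238.459/50) = 15.0586/84.76918 = 0.1776

F = 0.18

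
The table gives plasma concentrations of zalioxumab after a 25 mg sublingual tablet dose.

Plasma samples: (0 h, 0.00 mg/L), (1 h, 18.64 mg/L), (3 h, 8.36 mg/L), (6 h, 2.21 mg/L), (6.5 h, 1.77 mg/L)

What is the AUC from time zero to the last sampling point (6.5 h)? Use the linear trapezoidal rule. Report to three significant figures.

Trapezoidal AUC_0→6.5:
  [0→1]: (0.00+18.64)/2 × 1 = 9.32
  [1→3]: (18.64+8.36)/2 × 2 = 27.0
  [3→6]: (8.36+2.21)/2 × 3 = 15.855
  [6→6.5]: (2.21+1.77)/2 × 0.5 = 0.995
  Sum = 53.17 mg/L·h

AUC = 53.2 mg/L·h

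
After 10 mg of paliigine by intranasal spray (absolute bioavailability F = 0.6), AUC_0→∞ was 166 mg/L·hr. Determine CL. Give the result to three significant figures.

CL = 0.0361 L/hr

CL = F × Dose / AUC_0→∞
   = 0.6 × 10 / 166 = 0.0361446 L/hr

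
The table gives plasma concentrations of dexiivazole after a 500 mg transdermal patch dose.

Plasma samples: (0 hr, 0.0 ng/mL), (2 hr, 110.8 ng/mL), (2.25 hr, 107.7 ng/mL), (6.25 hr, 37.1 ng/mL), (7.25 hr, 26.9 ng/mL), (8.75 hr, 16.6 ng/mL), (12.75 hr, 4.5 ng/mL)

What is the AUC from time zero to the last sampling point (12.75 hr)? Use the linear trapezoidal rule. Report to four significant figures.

Trapezoidal AUC_0→12.75:
  [0→2]: (0.0+110.8)/2 × 2 = 110.8
  [2→2.25]: (110.8+107.7)/2 × 0.25 = 27.3125
  [2.25→6.25]: (107.7+37.1)/2 × 4 = 289.6
  [6.25→7.25]: (37.1+26.9)/2 × 1 = 32.0
  [7.25→8.75]: (26.9+16.6)/2 × 1.5 = 32.625
  [8.75→12.75]: (16.6+4.5)/2 × 4 = 42.2
  Sum = 534.5375 ng/mL·hr

AUC = 534.5 ng/mL·hr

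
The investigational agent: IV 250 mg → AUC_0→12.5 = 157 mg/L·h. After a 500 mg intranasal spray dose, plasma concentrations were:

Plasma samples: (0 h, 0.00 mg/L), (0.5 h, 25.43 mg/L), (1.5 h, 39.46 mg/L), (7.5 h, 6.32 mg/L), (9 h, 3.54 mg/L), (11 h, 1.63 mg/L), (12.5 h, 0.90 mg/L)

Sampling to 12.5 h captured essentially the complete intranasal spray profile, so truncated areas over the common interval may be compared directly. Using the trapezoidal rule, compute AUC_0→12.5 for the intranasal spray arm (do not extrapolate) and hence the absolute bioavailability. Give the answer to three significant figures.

Trapezoidal AUC_0→12.5 (intranasal spray):
  [0→0.5]: (0.00+25.43)/2 × 0.5 = 6.3575
  [0.5→1.5]: (25.43+39.46)/2 × 1 = 32.445
  [1.5→7.5]: (39.46+6.32)/2 × 6 = 137.34
  [7.5→9]: (6.32+3.54)/2 × 1.5 = 7.395
  [9→11]: (3.54+1.63)/2 × 2 = 5.17
  [11→12.5]: (1.63+0.90)/2 × 1.5 = 1.8975
  Sum = 190.605 mg/L·h
F = (AUC_ev/D_ev)/(AUC_iv/D_iv) = (190.605/500)/(157/250) = 0.38121/0.628 = 0.6070

F = 0.607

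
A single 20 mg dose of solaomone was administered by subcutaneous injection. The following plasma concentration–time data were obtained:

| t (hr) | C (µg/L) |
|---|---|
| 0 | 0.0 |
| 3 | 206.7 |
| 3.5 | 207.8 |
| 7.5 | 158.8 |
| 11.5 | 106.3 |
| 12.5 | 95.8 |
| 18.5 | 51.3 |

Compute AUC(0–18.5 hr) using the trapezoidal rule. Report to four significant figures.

Trapezoidal AUC_0→18.5:
  [0→3]: (0.0+206.7)/2 × 3 = 310.05
  [3→3.5]: (206.7+207.8)/2 × 0.5 = 103.625
  [3.5→7.5]: (207.8+158.8)/2 × 4 = 733.2
  [7.5→11.5]: (158.8+106.3)/2 × 4 = 530.2
  [11.5→12.5]: (106.3+95.8)/2 × 1 = 101.05
  [12.5→18.5]: (95.8+51.3)/2 × 6 = 441.3
  Sum = 2219.425 µg/L·hr

AUC = 2219 µg/L·hr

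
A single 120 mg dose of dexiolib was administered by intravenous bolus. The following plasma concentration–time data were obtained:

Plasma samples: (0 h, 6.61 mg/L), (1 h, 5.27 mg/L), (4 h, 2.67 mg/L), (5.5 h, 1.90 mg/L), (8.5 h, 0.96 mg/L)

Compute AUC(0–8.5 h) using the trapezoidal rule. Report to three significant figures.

AUC = 25.6 mg/L·h

Trapezoidal AUC_0→8.5:
  [0→1]: (6.61+5.27)/2 × 1 = 5.94
  [1→4]: (5.27+2.67)/2 × 3 = 11.91
  [4→5.5]: (2.67+1.90)/2 × 1.5 = 3.4275
  [5.5→8.5]: (1.90+0.96)/2 × 3 = 4.29
  Sum = 25.5675 mg/L·h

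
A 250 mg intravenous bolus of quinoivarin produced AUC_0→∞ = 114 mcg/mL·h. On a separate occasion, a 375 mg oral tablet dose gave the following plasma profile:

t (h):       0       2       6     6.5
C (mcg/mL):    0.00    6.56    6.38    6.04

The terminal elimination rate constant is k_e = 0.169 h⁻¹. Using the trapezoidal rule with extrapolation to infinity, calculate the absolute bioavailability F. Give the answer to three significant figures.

F = 0.417

Trapezoidal AUC_0→6.5 (oral tablet):
  [0→2]: (0.00+6.56)/2 × 2 = 6.56
  [2→6]: (6.56+6.38)/2 × 4 = 25.88
  [6→6.5]: (6.38+6.04)/2 × 0.5 = 3.105
  Sum = 35.545 mcg/mL·h
Tail: C_last/k_e = 6.04/0.169 = 35.740
AUC_0→∞ (oral tablet) = 35.545 + 35.740 = 71.285 mcg/mL·h
F = (AUC_ev/D_ev)/(AUC_iv/D_iv) = (71.285/375)/(114/250) = 0.190093/0.456 = 0.4169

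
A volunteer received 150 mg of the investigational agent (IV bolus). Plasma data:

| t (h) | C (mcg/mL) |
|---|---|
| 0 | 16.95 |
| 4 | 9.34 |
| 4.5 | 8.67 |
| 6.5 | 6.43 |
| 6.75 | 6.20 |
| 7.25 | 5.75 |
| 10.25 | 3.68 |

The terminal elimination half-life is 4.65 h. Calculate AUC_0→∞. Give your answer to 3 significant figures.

Trapezoidal AUC_0→10.25:
  [0→4]: (16.95+9.34)/2 × 4 = 52.58
  [4→4.5]: (9.34+8.67)/2 × 0.5 = 4.5025
  [4.5→6.5]: (8.67+6.43)/2 × 2 = 15.1
  [6.5→6.75]: (6.43+6.20)/2 × 0.25 = 1.57875
  [6.75→7.25]: (6.20+5.75)/2 × 0.5 = 2.9875
  [7.25→10.25]: (5.75+3.68)/2 × 3 = 14.145
  Sum = 90.89375 mcg/mL·h
k_e = ln2 / t½ = 0.693147 / 4.65 = 0.1491 h^-1
Extrapolated tail: C_last / k_e = 3.68 / 0.1491 = 24.681
AUC_0→∞ = 90.89375 + 24.681 = 115.57475 mcg/mL·h

AUC = 116 mcg/mL·h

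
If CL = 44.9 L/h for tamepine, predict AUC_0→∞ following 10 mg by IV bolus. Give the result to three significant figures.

AUC = 0.223 mg/L·h

AUC_0→∞ = Dose_iv / CL
        = 10 / 44.9 = 0.222717 mg/L·h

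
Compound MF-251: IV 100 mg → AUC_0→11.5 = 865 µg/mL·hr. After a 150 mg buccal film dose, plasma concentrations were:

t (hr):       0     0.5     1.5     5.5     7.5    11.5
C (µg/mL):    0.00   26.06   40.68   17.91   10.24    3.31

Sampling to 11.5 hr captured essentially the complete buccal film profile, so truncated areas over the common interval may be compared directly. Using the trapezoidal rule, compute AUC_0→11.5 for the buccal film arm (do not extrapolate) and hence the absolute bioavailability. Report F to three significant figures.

Trapezoidal AUC_0→11.5 (buccal film):
  [0→0.5]: (0.00+26.06)/2 × 0.5 = 6.515
  [0.5→1.5]: (26.06+40.68)/2 × 1 = 33.37
  [1.5→5.5]: (40.68+17.91)/2 × 4 = 117.18
  [5.5→7.5]: (17.91+10.24)/2 × 2 = 28.15
  [7.5→11.5]: (10.24+3.31)/2 × 4 = 27.1
  Sum = 212.315 µg/mL·hr
F = (AUC_ev/D_ev)/(AUC_iv/D_iv) = (212.315/150)/(865/100) = 1.41543/8.65 = 0.1636

F = 0.164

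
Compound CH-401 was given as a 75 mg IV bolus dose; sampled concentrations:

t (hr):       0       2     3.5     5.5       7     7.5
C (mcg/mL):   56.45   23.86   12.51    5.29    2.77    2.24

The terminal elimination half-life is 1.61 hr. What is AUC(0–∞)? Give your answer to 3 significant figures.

AUC = 138 mcg/mL·hr

Trapezoidal AUC_0→7.5:
  [0→2]: (56.45+23.86)/2 × 2 = 80.31
  [2→3.5]: (23.86+12.51)/2 × 1.5 = 27.2775
  [3.5→5.5]: (12.51+5.29)/2 × 2 = 17.8
  [5.5→7]: (5.29+2.77)/2 × 1.5 = 6.045
  [7→7.5]: (2.77+2.24)/2 × 0.5 = 1.2525
  Sum = 132.685 mcg/mL·hr
k_e = ln2 / t½ = 0.693147 / 1.61 = 0.4305 hr^-1
Extrapolated tail: C_last / k_e = 2.24 / 0.4305 = 5.203
AUC_0→∞ = 132.685 + 5.203 = 137.888 mcg/mL·hr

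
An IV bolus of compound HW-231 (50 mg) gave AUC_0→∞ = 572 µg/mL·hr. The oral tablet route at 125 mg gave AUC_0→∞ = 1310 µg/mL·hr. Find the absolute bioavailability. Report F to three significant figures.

F = (AUC_ev / D_ev) / (AUC_iv / D_iv)
  = (1310/125) / (572/50)
  = 10.48 / 11.44 = 0.9161

F = 0.916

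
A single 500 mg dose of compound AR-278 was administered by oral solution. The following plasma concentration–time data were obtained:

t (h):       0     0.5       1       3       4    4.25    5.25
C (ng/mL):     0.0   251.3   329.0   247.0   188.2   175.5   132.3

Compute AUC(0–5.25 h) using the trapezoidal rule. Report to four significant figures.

AUC = 1201 ng/mL·h

Trapezoidal AUC_0→5.25:
  [0→0.5]: (0.0+251.3)/2 × 0.5 = 62.825
  [0.5→1]: (251.3+329.0)/2 × 0.5 = 145.075
  [1→3]: (329.0+247.0)/2 × 2 = 576.0
  [3→4]: (247.0+188.2)/2 × 1 = 217.6
  [4→4.25]: (188.2+175.5)/2 × 0.25 = 45.4625
  [4.25→5.25]: (175.5+132.3)/2 × 1 = 153.9
  Sum = 1200.8625 ng/mL·h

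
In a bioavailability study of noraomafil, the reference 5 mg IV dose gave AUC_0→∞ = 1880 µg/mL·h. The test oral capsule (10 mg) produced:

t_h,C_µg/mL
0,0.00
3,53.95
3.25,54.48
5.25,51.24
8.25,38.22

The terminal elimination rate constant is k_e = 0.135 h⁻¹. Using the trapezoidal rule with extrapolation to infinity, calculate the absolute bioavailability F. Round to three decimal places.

F = 0.164

Trapezoidal AUC_0→8.25 (oral capsule):
  [0→3]: (0.00+53.95)/2 × 3 = 80.925
  [3→3.25]: (53.95+54.48)/2 × 0.25 = 13.55375
  [3.25→5.25]: (54.48+51.24)/2 × 2 = 105.72
  [5.25→8.25]: (51.24+38.22)/2 × 3 = 134.19
  Sum = 334.38875 µg/mL·h
Tail: C_last/k_e = 38.22/0.135 = 283.111
AUC_0→∞ (oral capsule) = 334.38875 + 283.111 = 617.49975 µg/mL·h
F = (AUC_ev/D_ev)/(AUC_iv/D_iv) = (617.49975/10)/(1880/5) = 61.749975/376 = 0.1642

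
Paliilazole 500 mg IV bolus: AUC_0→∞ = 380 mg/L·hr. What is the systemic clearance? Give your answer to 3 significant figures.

CL = 1.32 L/hr

CL = Dose_iv / AUC_0→∞
   = 500 / 380 = 1.31579 L/hr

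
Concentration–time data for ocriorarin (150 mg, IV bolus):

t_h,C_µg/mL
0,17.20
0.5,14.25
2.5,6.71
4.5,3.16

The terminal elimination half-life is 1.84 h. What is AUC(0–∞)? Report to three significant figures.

AUC = 47.1 µg/mL·h

Trapezoidal AUC_0→4.5:
  [0→0.5]: (17.20+14.25)/2 × 0.5 = 7.8625
  [0.5→2.5]: (14.25+6.71)/2 × 2 = 20.96
  [2.5→4.5]: (6.71+3.16)/2 × 2 = 9.87
  Sum = 38.6925 µg/mL·h
k_e = ln2 / t½ = 0.693147 / 1.84 = 0.3767 h^-1
Extrapolated tail: C_last / k_e = 3.16 / 0.3767 = 8.389
AUC_0→∞ = 38.6925 + 8.389 = 47.0815 µg/mL·h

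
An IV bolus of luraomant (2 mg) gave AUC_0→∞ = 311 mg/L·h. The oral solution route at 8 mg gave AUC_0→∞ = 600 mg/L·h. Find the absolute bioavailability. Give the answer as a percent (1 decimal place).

F = (AUC_ev / D_ev) / (AUC_iv / D_iv)
  = (600/8) / (311/2)
  = 75 / 155.5 = 0.4823
  = 48.23%

F = 48.2%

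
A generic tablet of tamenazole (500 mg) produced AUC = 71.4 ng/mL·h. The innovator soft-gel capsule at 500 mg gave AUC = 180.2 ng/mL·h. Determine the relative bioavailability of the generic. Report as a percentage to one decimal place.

F_rel = 39.6%

F_rel = (AUC_test/D_test) / (AUC_ref/D_ref)
      = (71.4/500) / (180.2/500)
      = 0.1428 / 0.3604 = 0.3962 = 39.62%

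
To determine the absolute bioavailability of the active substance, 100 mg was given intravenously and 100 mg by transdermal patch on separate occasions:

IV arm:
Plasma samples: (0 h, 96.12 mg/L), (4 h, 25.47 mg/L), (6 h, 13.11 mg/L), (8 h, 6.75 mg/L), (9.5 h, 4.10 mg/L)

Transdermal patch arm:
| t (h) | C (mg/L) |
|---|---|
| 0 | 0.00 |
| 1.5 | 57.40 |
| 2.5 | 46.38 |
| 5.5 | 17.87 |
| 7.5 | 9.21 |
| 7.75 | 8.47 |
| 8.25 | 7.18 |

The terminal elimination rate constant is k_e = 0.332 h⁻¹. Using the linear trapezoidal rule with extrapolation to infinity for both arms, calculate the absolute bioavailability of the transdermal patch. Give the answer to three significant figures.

Trapezoidal AUC_0→9.5 (IV):
  [0→4]: (96.12+25.47)/2 × 4 = 243.18
  [4→6]: (25.47+13.11)/2 × 2 = 38.58
  [6→8]: (13.11+6.75)/2 × 2 = 19.86
  [8→9.5]: (6.75+4.10)/2 × 1.5 = 8.1375
  Sum = 309.7575 mg/L·h
IV tail: 4.10/0.332 = 12.349; AUC_iv,0→∞ = 309.7575 + 12.349 = 322.1065 mg/L·h
Trapezoidal AUC_0→8.25 (transdermal patch):
  [0→1.5]: (0.00+57.40)/2 × 1.5 = 43.05
  [1.5→2.5]: (57.40+46.38)/2 × 1 = 51.89
  [2.5→5.5]: (46.38+17.87)/2 × 3 = 96.375
  [5.5→7.5]: (17.87+9.21)/2 × 2 = 27.08
  [7.5→7.75]: (9.21+8.47)/2 × 0.25 = 2.21
  [7.75→8.25]: (8.47+7.18)/2 × 0.5 = 3.9125
  Sum = 224.5175 mg/L·h
transdermal patch tail: 7.18/0.332 = 21.627; AUC_ev,0→∞ = 224.5175 + 21.627 = 246.1445 mg/L·h
F = (AUC_ev/D_ev)/(AUC_iv/D_iv) = (246.1445/100)/(322.1065/100) = 2.461445/3.221065 = 0.7642

F = 0.764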